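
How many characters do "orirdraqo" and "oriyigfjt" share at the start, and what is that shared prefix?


String 1: 'orirdraqo'
String 2: 'oriyigfjt'
Compare position by position:
pos 0: 'o' vs 'o' match
pos 1: 'r' vs 'r' match
pos 2: 'i' vs 'i' match
pos 3: 'r' vs 'y' differ -> stop
Longest common prefix: "ori" (length 3)


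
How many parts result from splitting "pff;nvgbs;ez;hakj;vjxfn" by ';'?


Input string: 'pff;nvgbs;ez;hakj;vjxfn'
Delimiter: ';'
Split result: 'pff', 'nvgbs', 'ez', 'hakj', 'vjxfn'
Number of parts: 5


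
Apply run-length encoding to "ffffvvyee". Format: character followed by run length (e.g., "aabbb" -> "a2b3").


Input: 'ffffvvyee'
Operation: identify consecutive runs
Runs: 'ffff' -> f4, 'vv' -> v2, 'y' -> y1, 'ee' -> e2
Encoded: f4v2y1e2


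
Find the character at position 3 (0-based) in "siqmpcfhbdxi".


Input string: 'siqmpcfhbdxi'
Operation: get character at index 3
Index mapping: s[0]='s', s[1]='i', s[2]='q', s[3]='m'
Result: 'm'


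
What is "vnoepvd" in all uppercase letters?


Input string: 'vnoepvd'
Operation: convert each letter to uppercase
Mapping: 'v'->'V', 'n'->'N', 'o'->'O', 'e'->'E', 'p'->'P', 'v'->'V', 'd'->'D'
Result: VNOEPVD


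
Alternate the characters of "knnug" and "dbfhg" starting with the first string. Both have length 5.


String 1: 'knnug'
String 2: 'dbfhg'
Operation: alternate characters
Pairs: 'k'+'d', 'n'+'b', 'n'+'f', 'u'+'h', 'g'+'g'
Result: kdnbnfuhgg


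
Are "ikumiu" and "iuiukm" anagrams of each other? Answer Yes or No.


String 1: 'ikumiu' -> sorted: 'iikmuu'
String 2: 'iuiukm' -> sorted: 'iikmuu'
Compare sorted forms: 'iikmuu' == 'iikmuu'
Anagram: Yes


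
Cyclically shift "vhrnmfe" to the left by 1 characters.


Input: 'vhrnmfe', shift = 1
Operation: split at index 1 and swap parts
Front part s[0:1] = 'v'
Back part s[1:] = 'hrnmfe'
Rotated = back + front = 'hrnmfe' + 'v'
Result: hrnmfev


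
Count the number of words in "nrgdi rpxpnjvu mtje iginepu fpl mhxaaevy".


Input string: 'nrgdi rpxpnjvu mtje iginepu fpl mhxaaevy'
Operation: split by spaces
Words found: 'nrgdi', 'rpxpnjvu', 'mtje', 'iginepu', 'fpl', 'mhxaaevy'
Word count: 6


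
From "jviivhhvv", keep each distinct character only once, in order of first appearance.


Input: 'jviivhhvv'
Operation: keep first occurrence of each character
Scan: s[0]='j' new -> keep; s[1]='v' new -> keep; s[2]='i' new -> keep; s[3]='i' seen -> skip; s[4]='v' seen -> skip; s[5]='h' new -> keep; s[6]='h' seen -> skip; s[7]='v' seen -> skip; s[8]='v' seen -> skip
Result: jvih


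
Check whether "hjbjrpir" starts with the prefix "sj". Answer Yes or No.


Input string: 'hjbjrpir'
Prefix to check: 'sj'
First 2 characters of input: 'hj'
Match: False
Result: No


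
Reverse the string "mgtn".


Input string: 'mgtn'
Operation: reverse character order
Original order: 'm' -> 'g' -> 't' -> 'n'
Reversed order: 'n' -> 't' -> 'g' -> 'm'
Result: ntgm


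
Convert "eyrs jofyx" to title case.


Input string: 'eyrs jofyx'
Operation: capitalize first letter of each word
Word transformations: 'eyrs'->'Eyrs', 'jofyx'->'Jofyx'
Result: Eyrs Jofyx


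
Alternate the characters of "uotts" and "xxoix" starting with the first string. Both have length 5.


String 1: 'uotts'
String 2: 'xxoix'
Operation: alternate characters
Pairs: 'u'+'x', 'o'+'x', 't'+'o', 't'+'i', 's'+'x'
Result: uxoxtotisx


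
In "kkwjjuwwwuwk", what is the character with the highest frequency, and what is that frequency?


Input: 'kkwjjuwwwuwk'
Operation: tally each character
Counts: 'j':2, 'k':3, 'u':2, 'w':5
Maximum: 'w' appears 5 times


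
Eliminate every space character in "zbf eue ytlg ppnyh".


Input string: 'zbf eue ytlg ppnyh'
Operation: remove all spaces
Words: 'zbf', 'eue', 'ytlg', 'ppnyh'
Join without spaces: zbfeueytlgppnyh


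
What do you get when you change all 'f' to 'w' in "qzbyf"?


Input string: 'qzbyf'
Operation: replace 'f' with 'w'
Positions of 'f': 4
After replacement: qzbyw


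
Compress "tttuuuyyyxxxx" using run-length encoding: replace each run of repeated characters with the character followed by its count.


Input: 'tttuuuyyyxxxx'
Operation: identify consecutive runs
Runs: 'ttt' -> t3, 'uuu' -> u3, 'yyy' -> y3, 'xxxx' -> x4
Encoded: t3u3y3x4


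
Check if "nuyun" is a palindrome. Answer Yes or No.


Input string: 'nuyun'
Reversed: 'nuyun'
Compare pairs: s[0]='n' vs s[4]='n' (match), s[1]='u' vs s[3]='u' (match)
Palindrome: Yes


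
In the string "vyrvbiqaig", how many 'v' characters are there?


Input string: 'vyrvbiqaig'
Target character: 'v'
Scan each position: s[0]='v', s[3]='v'
Matches found at indices: 0, 3
Total: 2


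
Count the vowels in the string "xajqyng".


Input string: 'xajqyng'
Operation: count vowels (a, e, i, o, u)
Scan: s[0]='x', s[1]='a' (vowel), s[2]='j', s[3]='q', s[4]='y', s[5]='n', s[6]='g'
Vowels found: 1
Result: 1


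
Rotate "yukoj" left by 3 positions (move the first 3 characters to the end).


Input: 'yukoj', shift = 3
Operation: split at index 3 and swap parts
Front part s[0:3] = 'yuk'
Back part s[3:] = 'oj'
Rotated = back + front = 'oj' + 'yuk'
Result: ojyuk


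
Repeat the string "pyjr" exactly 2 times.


Input string: 'pyjr'
Operation: repeat 2 times
Concatenation: 'pyjr' + 'pyjr'
Result: pyjrpyjr


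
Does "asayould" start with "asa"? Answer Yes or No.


Input string: 'asayould'
Prefix to check: 'asa'
First 3 characters of input: 'asa'
Match: True
Result: Yes


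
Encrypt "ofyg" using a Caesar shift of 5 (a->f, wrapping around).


Input: 'ofyg', shift = 5
Operation: for each letter, (position + 5) mod 26
Mapping: 'o'(14+5=19)->'t', 'f'(5+5=10)->'k', 'y'(24+5=29, 29 mod 26=3)->'d', 'g'(6+5=11)->'l'
Result: tkdl


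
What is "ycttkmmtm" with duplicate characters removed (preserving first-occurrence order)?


Input: 'ycttkmmtm'
Operation: keep first occurrence of each character
Scan: s[0]='y' new -> keep; s[1]='c' new -> keep; s[2]='t' new -> keep; s[3]='t' seen -> skip; s[4]='k' new -> keep; s[5]='m' new -> keep; s[6]='m' seen -> skip; s[7]='t' seen -> skip; s[8]='m' seen -> skip
Result: yctkm


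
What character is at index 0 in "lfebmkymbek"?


Input string: 'lfebmkymbek'
Operation: get character at index 0
Index mapping: s[0]='l'
Result: 'l'


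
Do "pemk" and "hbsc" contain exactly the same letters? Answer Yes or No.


String 1: 'pemk' -> sorted: 'ekmp'
String 2: 'hbsc' -> sorted: 'bchs'
Compare sorted forms: 'ekmp' != 'bchs'
Anagram: No


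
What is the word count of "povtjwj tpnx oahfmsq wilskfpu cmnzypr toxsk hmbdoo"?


Input string: 'povtjwj tpnx oahfmsq wilskfpu cmnzypr toxsk hmbdoo'
Operation: split by spaces
Words found: 'povtjwj', 'tpnx', 'oahfmsq', 'wilskfpu', 'cmnzypr', 'toxsk', 'hmbdoo'
Word count: 7


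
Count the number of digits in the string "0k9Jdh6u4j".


Input string: '0k9Jdh6u4j'
Operation: count digit characters (0-9)
Scan: '0'(digit), 'k', '9'(digit), 'J', 'd', 'h', '6'(digit), 'u', '4'(digit), 'j'
Digits found: 4
Result: 4


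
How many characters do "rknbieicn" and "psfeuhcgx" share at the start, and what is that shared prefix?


String 1: 'rknbieicn'
String 2: 'psfeuhcgx'
Compare position by position:
pos 0: 'r' vs 'p' differ -> stop
Longest common prefix: "" (length 0)


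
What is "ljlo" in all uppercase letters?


Input string: 'ljlo'
Operation: convert each letter to uppercase
Mapping: 'l'->'L', 'j'->'J', 'l'->'L', 'o'->'O'
Result: LJLO


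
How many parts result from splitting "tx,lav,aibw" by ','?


Input string: 'tx,lav,aibw'
Delimiter: ','
Split result: 'tx', 'lav', 'aibw'
Number of parts: 3


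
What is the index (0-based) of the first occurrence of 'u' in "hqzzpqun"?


Input string: 'hqzzpqun'
Target: 'u'
Scanning left to right: s[0]='h', s[1]='q', s[2]='z', s[3]='z', s[4]='p', s[5]='q', s[6]='u'
First match at index: 6


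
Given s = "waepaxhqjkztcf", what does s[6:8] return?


Input string: 'waepaxhqjkztcf'
Operation: slice [6:8]
Extract characters: s[6]='h', s[7]='q'
Result: hq


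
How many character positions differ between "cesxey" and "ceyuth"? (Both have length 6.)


String 1: 'cesxey'
String 2: 'ceyuth'
Compare each position: pos 0: 'c'=='c', pos 1: 'e'=='e', pos 2: 's'!='y', pos 3: 'x'!='u', pos 4: 'e'!='t', pos 5: 'y'!='h'
Differing positions: 4
Hamming distance: 4


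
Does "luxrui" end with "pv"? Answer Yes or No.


Input string: 'luxrui'
Suffix to check: 'pv'
Last 2 characters of input: 'ui'
Match: False
Result: No


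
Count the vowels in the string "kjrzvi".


Input string: 'kjrzvi'
Operation: count vowels (a, e, i, o, u)
Scan: s[0]='k', s[1]='j', s[2]='r', s[3]='z', s[4]='v', s[5]='i' (vowel)
Vowels found: 1
Result: 1


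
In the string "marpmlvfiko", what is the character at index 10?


Input string: 'marpmlvfiko'
Operation: get character at index 10
Index mapping: s[0]='m', s[1]='a', s[2]='r', s[3]='p', s[4]='m', s[5]='l', s[6]='v', s[7]='f', s[8]='i', s[9]='k', s[10]='o'
Result: 'o'


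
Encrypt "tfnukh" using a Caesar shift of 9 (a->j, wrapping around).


Input: 'tfnukh', shift = 9
Operation: for each letter, (position + 9) mod 26
Mapping: 't'(19+9=28, 28 mod 26=2)->'c', 'f'(5+9=14)->'o', 'n'(13+9=22)->'w', 'u'(20+9=29, 29 mod 26=3)->'d', 'k'(10+9=19)->'t', 'h'(7+9=16)->'q'
Result: cowdtq


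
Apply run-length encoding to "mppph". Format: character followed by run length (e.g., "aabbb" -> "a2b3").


Input: 'mppph'
Operation: identify consecutive runs
Runs: 'm' -> m1, 'ppp' -> p3, 'h' -> h1
Encoded: m1p3h1


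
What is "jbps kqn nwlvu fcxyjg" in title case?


Input string: 'jbps kqn nwlvu fcxyjg'
Operation: capitalize first letter of each word
Word transformations: 'jbps'->'Jbps', 'kqn'->'Kqn', 'nwlvu'->'Nwlvu', 'fcxyjg'->'Fcxyjg'
Result: Jbps Kqn Nwlvu Fcxyjg


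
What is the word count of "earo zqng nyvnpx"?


Input string: 'earo zqng nyvnpx'
Operation: split by spaces
Words found: 'earo', 'zqng', 'nyvnpx'
Word count: 3


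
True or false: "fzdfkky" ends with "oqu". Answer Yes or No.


Input string: 'fzdfkky'
Suffix to check: 'oqu'
Last 3 characters of input: 'kky'
Match: False
Result: No


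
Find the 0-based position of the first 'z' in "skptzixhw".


Input string: 'skptzixhw'
Target: 'z'
Scanning left to right: s[0]='s', s[1]='k', s[2]='p', s[3]='t', s[4]='z'
First match at index: 4


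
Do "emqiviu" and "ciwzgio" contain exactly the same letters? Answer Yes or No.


String 1: 'emqiviu' -> sorted: 'eiimquv'
String 2: 'ciwzgio' -> sorted: 'cgiiowz'
Compare sorted forms: 'eiimquv' != 'cgiiowz'
Anagram: No


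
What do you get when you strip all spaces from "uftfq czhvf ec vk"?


Input string: 'uftfq czhvf ec vk'
Operation: remove all spaces
Words: 'uftfq', 'czhvf', 'ec', 'vk'
Join without spaces: uftfqczhvfecvk


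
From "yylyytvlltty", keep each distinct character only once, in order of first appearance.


Input: 'yylyytvlltty'
Operation: keep first occurrence of each character
Scan: s[0]='y' new -> keep; s[1]='y' seen -> skip; s[2]='l' new -> keep; s[3]='y' seen -> skip; s[4]='y' seen -> skip; s[5]='t' new -> keep; s[6]='v' new -> keep; s[7]='l' seen -> skip; s[8]='l' seen -> skip; s[9]='t' seen -> skip; s[10]='t' seen -> skip; s[11]='y' seen -> skip
Result: yltv


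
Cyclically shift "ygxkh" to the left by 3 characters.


Input: 'ygxkh', shift = 3
Operation: split at index 3 and swap parts
Front part s[0:3] = 'ygx'
Back part s[3:] = 'kh'
Rotated = back + front = 'kh' + 'ygx'
Result: khygx


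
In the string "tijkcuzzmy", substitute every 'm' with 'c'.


Input string: 'tijkcuzzmy'
Operation: replace 'm' with 'c'
Positions of 'm': 8
After replacement: tijkcuzzcy


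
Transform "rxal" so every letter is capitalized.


Input string: 'rxal'
Operation: convert each letter to uppercase
Mapping: 'r'->'R', 'x'->'X', 'a'->'A', 'l'->'L'
Result: RXAL


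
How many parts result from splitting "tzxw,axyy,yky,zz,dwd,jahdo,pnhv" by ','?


Input string: 'tzxw,axyy,yky,zz,dwd,jahdo,pnhv'
Delimiter: ','
Split result: 'tzxw', 'axyy', 'yky', 'zz', 'dwd', 'jahdo', 'pnhv'
Number of parts: 7


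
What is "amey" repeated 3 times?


Input string: 'amey'
Operation: repeat 3 times
Concatenation: 'amey' + 'amey' + 'amey'
Result: ameyameyamey


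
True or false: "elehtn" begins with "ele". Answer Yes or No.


Input string: 'elehtn'
Prefix to check: 'ele'
First 3 characters of input: 'ele'
Match: True
Result: Yes


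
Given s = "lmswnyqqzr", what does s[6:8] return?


Input string: 'lmswnyqqzr'
Operation: slice [6:8]
Extract characters: s[6]='q', s[7]='q'
Result: qq


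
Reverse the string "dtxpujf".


Input string: 'dtxpujf'
Operation: reverse character order
Original order: 'd' -> 't' -> 'x' -> 'p' -> 'u' -> 'j' -> 'f'
Reversed order: 'f' -> 'j' -> 'u' -> 'p' -> 'x' -> 't' -> 'd'
Result: fjupxtd


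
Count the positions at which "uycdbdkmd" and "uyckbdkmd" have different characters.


String 1: 'uycdbdkmd'
String 2: 'uyckbdkmd'
Compare each position: pos 0: 'u'=='u', pos 1: 'y'=='y', pos 2: 'c'=='c', pos 3: 'd'!='k', pos 4: 'b'=='b', pos 5: 'd'=='d', pos 6: 'k'=='k', pos 7: 'm'=='m', pos 8: 'd'=='d'
Differing positions: 1
Hamming distance: 1


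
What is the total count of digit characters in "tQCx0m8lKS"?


Input string: 'tQCx0m8lKS'
Operation: count digit characters (0-9)
Scan: 't', 'Q', 'C', 'x', '0'(digit), 'm', '8'(digit), 'l', 'K', 'S'
Digits found: 2
Result: 2


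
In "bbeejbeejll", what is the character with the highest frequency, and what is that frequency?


Input: 'bbeejbeejll'
Operation: tally each character
Counts: 'b':3, 'e':4, 'j':2, 'l':2
Maximum: 'e' appears 4 times


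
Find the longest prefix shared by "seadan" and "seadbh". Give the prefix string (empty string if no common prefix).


String 1: 'seadan'
String 2: 'seadbh'
Compare position by position:
pos 0: 's' vs 's' match
pos 1: 'e' vs 'e' match
pos 2: 'a' vs 'a' match
pos 3: 'd' vs 'd' match
pos 4: 'a' vs 'b' differ -> stop
Longest common prefix: "sead" (length 4)


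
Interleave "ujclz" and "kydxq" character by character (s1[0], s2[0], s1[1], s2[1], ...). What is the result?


String 1: 'ujclz'
String 2: 'kydxq'
Operation: alternate characters
Pairs: 'u'+'k', 'j'+'y', 'c'+'d', 'l'+'x', 'z'+'q'
Result: ukjycdlxzq


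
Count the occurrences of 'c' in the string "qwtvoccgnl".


Input string: 'qwtvoccgnl'
Target character: 'c'
Scan each position: s[5]='c', s[6]='c'
Matches found at indices: 5, 6
Total: 2


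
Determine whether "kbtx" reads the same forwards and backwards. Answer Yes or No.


Input string: 'kbtx'
Reversed: 'xtbk'
Compare pairs: s[0]='k' vs s[3]='x' (mismatch), s[1]='b' vs s[2]='t' (mismatch)
Palindrome: No


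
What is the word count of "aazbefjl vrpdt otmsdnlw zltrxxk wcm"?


Input string: 'aazbefjl vrpdt otmsdnlw zltrxxk wcm'
Operation: split by spaces
Words found: 'aazbefjl', 'vrpdt', 'otmsdnlw', 'zltrxxk', 'wcm'
Word count: 5


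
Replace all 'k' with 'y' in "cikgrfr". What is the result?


Input string: 'cikgrfr'
Operation: replace 'k' with 'y'
Positions of 'k': 2
After replacement: ciygrfr


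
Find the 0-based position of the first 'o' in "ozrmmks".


Input string: 'ozrmmks'
Target: 'o'
Scanning left to right: s[0]='o'
First match at index: 0


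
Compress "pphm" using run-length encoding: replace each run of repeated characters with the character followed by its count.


Input: 'pphm'
Operation: identify consecutive runs
Runs: 'pp' -> p2, 'h' -> h1, 'm' -> m1
Encoded: p2h1m1


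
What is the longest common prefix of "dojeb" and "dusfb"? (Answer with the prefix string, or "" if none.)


String 1: 'dojeb'
String 2: 'dusfb'
Compare position by position:
pos 0: 'd' vs 'd' match
pos 1: 'o' vs 'u' differ -> stop
Longest common prefix: "d" (length 1)


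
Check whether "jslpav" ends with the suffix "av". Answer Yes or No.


Input string: 'jslpav'
Suffix to check: 'av'
Last 2 characters of input: 'av'
Match: True
Result: Yes


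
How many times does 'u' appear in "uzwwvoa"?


Input string: 'uzwwvoa'
Target character: 'u'
Scan each position: s[0]='u'
Matches found at indices: 0
Total: 1


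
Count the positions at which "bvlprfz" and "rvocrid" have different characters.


String 1: 'bvlprfz'
String 2: 'rvocrid'
Compare each position: pos 0: 'b'!='r', pos 1: 'v'=='v', pos 2: 'l'!='o', pos 3: 'p'!='c', pos 4: 'r'=='r', pos 5: 'f'!='i', pos 6: 'z'!='d'
Differing positions: 5
Hamming distance: 5


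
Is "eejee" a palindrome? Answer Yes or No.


Input string: 'eejee'
Reversed: 'eejee'
Compare pairs: s[0]='e' vs s[4]='e' (match), s[1]='e' vs s[3]='e' (match)
Palindrome: Yes


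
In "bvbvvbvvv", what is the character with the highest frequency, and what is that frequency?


Input: 'bvbvvbvvv'
Operation: tally each character
Counts: 'b':3, 'v':6
Maximum: 'v' appears 6 times


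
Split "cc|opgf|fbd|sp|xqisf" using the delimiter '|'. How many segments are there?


Input string: 'cc|opgf|fbd|sp|xqisf'
Delimiter: '|'
Split result: 'cc', 'opgf', 'fbd', 'sp', 'xqisf'
Number of parts: 5


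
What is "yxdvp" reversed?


Input string: 'yxdvp'
Operation: reverse character order
Original order: 'y' -> 'x' -> 'd' -> 'v' -> 'p'
Reversed order: 'p' -> 'v' -> 'd' -> 'x' -> 'y'
Result: pvdxy


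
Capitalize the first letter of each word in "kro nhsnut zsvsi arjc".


Input string: 'kro nhsnut zsvsi arjc'
Operation: capitalize first letter of each word
Word transformations: 'kro'->'Kro', 'nhsnut'->'Nhsnut', 'zsvsi'->'Zsvsi', 'arjc'->'Arjc'
Result: Kro Nhsnut Zsvsi Arjc


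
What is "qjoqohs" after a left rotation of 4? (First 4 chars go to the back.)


Input: 'qjoqohs', shift = 4
Operation: split at index 4 and swap parts
Front part s[0:4] = 'qjoq'
Back part s[4:] = 'ohs'
Rotated = back + front = 'ohs' + 'qjoq'
Result: ohsqjoq


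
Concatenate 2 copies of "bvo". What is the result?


Input string: 'bvo'
Operation: repeat 2 times
Concatenation: 'bvo' + 'bvo'
Result: bvobvo


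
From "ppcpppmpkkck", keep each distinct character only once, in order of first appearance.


Input: 'ppcpppmpkkck'
Operation: keep first occurrence of each character
Scan: s[0]='p' new -> keep; s[1]='p' seen -> skip; s[2]='c' new -> keep; s[3]='p' seen -> skip; s[4]='p' seen -> skip; s[5]='p' seen -> skip; s[6]='m' new -> keep; s[7]='p' seen -> skip; s[8]='k' new -> keep; s[9]='k' seen -> skip; s[10]='c' seen -> skip; s[11]='k' seen -> skip
Result: pcmk


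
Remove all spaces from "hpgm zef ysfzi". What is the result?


Input string: 'hpgm zef ysfzi'
Operation: remove all spaces
Words: 'hpgm', 'zef', 'ysfzi'
Join without spaces: hpgmzefysfzi


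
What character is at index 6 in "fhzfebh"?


Input string: 'fhzfebh'
Operation: get character at index 6
Index mapping: s[0]='f', s[1]='h', s[2]='z', s[3]='f', s[4]='e', s[5]='b', s[6]='h'
Result: 'h'


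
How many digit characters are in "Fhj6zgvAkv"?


Input string: 'Fhj6zgvAkv'
Operation: count digit characters (0-9)
Scan: 'F', 'h', 'j', '6'(digit), 'z', 'g', 'v', 'A', 'k', 'v'
Digits found: 1
Result: 1


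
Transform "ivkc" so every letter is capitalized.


Input string: 'ivkc'
Operation: convert each letter to uppercase
Mapping: 'i'->'I', 'v'->'V', 'k'->'K', 'c'->'C'
Result: IVKC


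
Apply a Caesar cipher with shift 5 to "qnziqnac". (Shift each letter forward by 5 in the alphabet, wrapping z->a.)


Input: 'qnziqnac', shift = 5
Operation: for each letter, (position + 5) mod 26
Mapping: 'q'(16+5=21)->'v', 'n'(13+5=18)->'s', 'z'(25+5=30, 30 mod 26=4)->'e', 'i'(8+5=13)->'n', 'q'(16+5=21)->'v', 'n'(13+5=18)->'s', 'a'(0+5=5)->'f', 'c'(2+5=7)->'h'
Result: vsenvsfh


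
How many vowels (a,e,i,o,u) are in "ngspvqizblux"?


Input string: 'ngspvqizblux'
Operation: count vowels (a, e, i, o, u)
Scan: s[0]='n', s[1]='g', s[2]='s', s[3]='p', s[4]='v', s[5]='q', s[6]='i' (vowel), s[7]='z', s[8]='b', s[9]='l', s[10]='u' (vowel), s[11]='x'
Vowels found: 2
Result: 2


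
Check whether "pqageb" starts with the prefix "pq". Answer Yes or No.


Input string: 'pqageb'
Prefix to check: 'pq'
First 2 characters of input: 'pq'
Match: True
Result: Yes


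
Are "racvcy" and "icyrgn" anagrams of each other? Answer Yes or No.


String 1: 'racvcy' -> sorted: 'accrvy'
String 2: 'icyrgn' -> sorted: 'cginry'
Compare sorted forms: 'accrvy' != 'cginry'
Anagram: No


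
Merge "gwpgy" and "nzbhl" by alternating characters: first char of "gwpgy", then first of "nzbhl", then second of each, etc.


String 1: 'gwpgy'
String 2: 'nzbhl'
Operation: alternate characters
Pairs: 'g'+'n', 'w'+'z', 'p'+'b', 'g'+'h', 'y'+'l'
Result: gnwzpbghyl


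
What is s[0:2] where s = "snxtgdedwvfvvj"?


Input string: 'snxtgdedwvfvvj'
Operation: slice [0:2]
Extract characters: s[0]='s', s[1]='n'
Result: sn


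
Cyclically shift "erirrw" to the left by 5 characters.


Input: 'erirrw', shift = 5
Operation: split at index 5 and swap parts
Front part s[0:5] = 'erirr'
Back part s[5:] = 'w'
Rotated = back + front = 'w' + 'erirr'
Result: werirr


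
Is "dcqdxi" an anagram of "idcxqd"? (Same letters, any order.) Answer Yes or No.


String 1: 'idcxqd' -> sorted: 'cddiqx'
String 2: 'dcqdxi' -> sorted: 'cddiqx'
Compare sorted forms: 'cddiqx' == 'cddiqx'
Anagram: Yes


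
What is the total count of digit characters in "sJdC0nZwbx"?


Input string: 'sJdC0nZwbx'
Operation: count digit characters (0-9)
Scan: 's', 'J', 'd', 'C', '0'(digit), 'n', 'Z', 'w', 'b', 'x'
Digits found: 1
Result: 1


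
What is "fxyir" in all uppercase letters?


Input string: 'fxyir'
Operation: convert each letter to uppercase
Mapping: 'f'->'F', 'x'->'X', 'y'->'Y', 'i'->'I', 'r'->'R'
Result: FXYIR


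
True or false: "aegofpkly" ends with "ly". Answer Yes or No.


Input string: 'aegofpkly'
Suffix to check: 'ly'
Last 2 characters of input: 'ly'
Match: True
Result: Yes


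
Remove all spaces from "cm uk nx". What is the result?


Input string: 'cm uk nx'
Operation: remove all spaces
Words: 'cm', 'uk', 'nx'
Join without spaces: cmuknx


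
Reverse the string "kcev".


Input string: 'kcev'
Operation: reverse character order
Original order: 'k' -> 'c' -> 'e' -> 'v'
Reversed order: 'v' -> 'e' -> 'c' -> 'k'
Result: veck


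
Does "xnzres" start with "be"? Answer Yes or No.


Input string: 'xnzres'
Prefix to check: 'be'
First 2 characters of input: 'xn'
Match: False
Result: No


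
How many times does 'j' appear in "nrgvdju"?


Input string: 'nrgvdju'
Target character: 'j'
Scan each position: s[5]='j'
Matches found at indices: 5
Total: 1


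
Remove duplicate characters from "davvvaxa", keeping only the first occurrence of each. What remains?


Input: 'davvvaxa'
Operation: keep first occurrence of each character
Scan: s[0]='d' new -> keep; s[1]='a' new -> keep; s[2]='v' new -> keep; s[3]='v' seen -> skip; s[4]='v' seen -> skip; s[5]='a' seen -> skip; s[6]='x' new -> keep; s[7]='a' seen -> skip
Result: davx


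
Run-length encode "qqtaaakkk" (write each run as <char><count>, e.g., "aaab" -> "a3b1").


Input: 'qqtaaakkk'
Operation: identify consecutive runs
Runs: 'qq' -> q2, 't' -> t1, 'aaa' -> a3, 'kkk' -> k3
Encoded: q2t1a3k3


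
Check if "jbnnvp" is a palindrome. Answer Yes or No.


Input string: 'jbnnvp'
Reversed: 'pvnnbj'
Compare pairs: s[0]='j' vs s[5]='p' (mismatch), s[1]='b' vs s[4]='v' (mismatch), s[2]='n' vs s[3]='n' (match)
Palindrome: No


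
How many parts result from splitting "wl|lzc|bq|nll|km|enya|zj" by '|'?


Input string: 'wl|lzc|bq|nll|km|enya|zj'
Delimiter: '|'
Split result: 'wl', 'lzc', 'bq', 'nll', 'km', 'enya', 'zj'
Number of parts: 7


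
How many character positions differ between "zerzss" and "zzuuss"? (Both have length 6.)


String 1: 'zerzss'
String 2: 'zzuuss'
Compare each position: pos 0: 'z'=='z', pos 1: 'e'!='z', pos 2: 'r'!='u', pos 3: 'z'!='u', pos 4: 's'=='s', pos 5: 's'=='s'
Differing positions: 3
Hamming distance: 3


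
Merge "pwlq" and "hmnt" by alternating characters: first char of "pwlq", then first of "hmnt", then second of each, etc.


String 1: 'pwlq'
String 2: 'hmnt'
Operation: alternate characters
Pairs: 'p'+'h', 'w'+'m', 'l'+'n', 'q'+'t'
Result: phwmlnqt


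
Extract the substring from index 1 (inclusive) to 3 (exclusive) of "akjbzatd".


Input string: 'akjbzatd'
Operation: slice [1:3]
Extract characters: s[1]='k', s[2]='j'
Result: kj


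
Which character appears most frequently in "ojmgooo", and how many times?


Input: 'ojmgooo'
Operation: tally each character
Counts: 'g':1, 'j':1, 'm':1, 'o':4
Maximum: 'o' appears 4 times


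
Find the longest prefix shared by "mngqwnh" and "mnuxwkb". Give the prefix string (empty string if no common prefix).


String 1: 'mngqwnh'
String 2: 'mnuxwkb'
Compare position by position:
pos 0: 'm' vs 'm' match
pos 1: 'n' vs 'n' match
pos 2: 'g' vs 'u' differ -> stop
Longest common prefix: "mn" (length 2)


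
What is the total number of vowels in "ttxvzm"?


Input string: 'ttxvzm'
Operation: count vowels (a, e, i, o, u)
Scan: s[0]='t', s[1]='t', s[2]='x', s[3]='v', s[4]='z', s[5]='m'
Vowels found: 0
Result: 0


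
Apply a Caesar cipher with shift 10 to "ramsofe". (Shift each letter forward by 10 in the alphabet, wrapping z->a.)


Input: 'ramsofe', shift = 10
Operation: for each letter, (position + 10) mod 26
Mapping: 'r'(17+10=27, 27 mod 26=1)->'b', 'a'(0+10=10)->'k', 'm'(12+10=22)->'w', 's'(18+10=28, 28 mod 26=2)->'c', 'o'(14+10=24)->'y', 'f'(5+10=15)->'p', 'e'(4+10=14)->'o'
Result: bkwcypo


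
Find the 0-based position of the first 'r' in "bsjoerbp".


Input string: 'bsjoerbp'
Target: 'r'
Scanning left to right: s[0]='b', s[1]='s', s[2]='j', s[3]='o', s[4]='e', s[5]='r'
First match at index: 5


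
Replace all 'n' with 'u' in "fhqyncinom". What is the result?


Input string: 'fhqyncinom'
Operation: replace 'n' with 'u'
Positions of 'n': 4, 7
After replacement: fhqyuciuom


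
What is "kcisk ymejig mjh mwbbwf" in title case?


Input string: 'kcisk ymejig mjh mwbbwf'
Operation: capitalize first letter of each word
Word transformations: 'kcisk'->'Kcisk', 'ymejig'->'Ymejig', 'mjh'->'Mjh', 'mwbbwf'->'Mwbbwf'
Result: Kcisk Ymejig Mjh Mwbbwf


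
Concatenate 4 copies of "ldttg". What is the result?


Input string: 'ldttg'
Operation: repeat 4 times
Concatenation: 'ldttg' + 'ldttg' + 'ldttg' + 'ldttg'
Result: ldttgldttgldttgldttg


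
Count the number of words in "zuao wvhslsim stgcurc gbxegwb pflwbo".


Input string: 'zuao wvhslsim stgcurc gbxegwb pflwbo'
Operation: split by spaces
Words found: 'zuao', 'wvhslsim', 'stgcurc', 'gbxegwb', 'pflwbo'
Word count: 5


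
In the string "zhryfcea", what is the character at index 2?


Input string: 'zhryfcea'
Operation: get character at index 2
Index mapping: s[0]='z', s[1]='h', s[2]='r'
Result: 'r'


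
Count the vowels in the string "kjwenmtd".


Input string: 'kjwenmtd'
Operation: count vowels (a, e, i, o, u)
Scan: s[0]='k', s[1]='j', s[2]='w', s[3]='e' (vowel), s[4]='n', s[5]='m', s[6]='t', s[7]='d'
Vowels found: 1
Result: 1


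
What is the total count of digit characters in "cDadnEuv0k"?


Input string: 'cDadnEuv0k'
Operation: count digit characters (0-9)
Scan: 'c', 'D', 'a', 'd', 'n', 'E', 'u', 'v', '0'(digit), 'k'
Digits found: 1
Result: 1


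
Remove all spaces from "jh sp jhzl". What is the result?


Input string: 'jh sp jhzl'
Operation: remove all spaces
Words: 'jh', 'sp', 'jhzl'
Join without spaces: jhspjhzl


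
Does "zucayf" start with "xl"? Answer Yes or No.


Input string: 'zucayf'
Prefix to check: 'xl'
First 2 characters of input: 'zu'
Match: False
Result: No


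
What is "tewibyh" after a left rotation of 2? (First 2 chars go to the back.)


Input: 'tewibyh', shift = 2
Operation: split at index 2 and swap parts
Front part s[0:2] = 'te'
Back part s[2:] = 'wibyh'
Rotated = back + front = 'wibyh' + 'te'
Result: wibyhte


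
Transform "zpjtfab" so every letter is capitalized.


Input string: 'zpjtfab'
Operation: convert each letter to uppercase
Mapping: 'z'->'Z', 'p'->'P', 'j'->'J', 't'->'T', 'f'->'F', 'a'->'A', 'b'->'B'
Result: ZPJTFAB


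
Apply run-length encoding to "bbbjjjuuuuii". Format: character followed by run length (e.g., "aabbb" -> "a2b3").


Input: 'bbbjjjuuuuii'
Operation: identify consecutive runs
Runs: 'bbb' -> b3, 'jjj' -> j3, 'uuuu' -> u4, 'ii' -> i2
Encoded: b3j3u4i2


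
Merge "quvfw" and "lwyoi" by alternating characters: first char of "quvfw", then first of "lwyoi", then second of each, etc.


String 1: 'quvfw'
String 2: 'lwyoi'
Operation: alternate characters
Pairs: 'q'+'l', 'u'+'w', 'v'+'y', 'f'+'o', 'w'+'i'
Result: qluwvyfowi


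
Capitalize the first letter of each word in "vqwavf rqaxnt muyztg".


Input string: 'vqwavf rqaxnt muyztg'
Operation: capitalize first letter of each word
Word transformations: 'vqwavf'->'Vqwavf', 'rqaxnt'->'Rqaxnt', 'muyztg'->'Muyztg'
Result: Vqwavf Rqaxnt Muyztg


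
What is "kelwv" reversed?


Input string: 'kelwv'
Operation: reverse character order
Original order: 'k' -> 'e' -> 'l' -> 'w' -> 'v'
Reversed order: 'v' -> 'w' -> 'l' -> 'e' -> 'k'
Result: vwlek


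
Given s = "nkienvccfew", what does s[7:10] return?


Input string: 'nkienvccfew'
Operation: slice [7:10]
Extract characters: s[7]='c', s[8]='f', s[9]='e'
Result: cfe


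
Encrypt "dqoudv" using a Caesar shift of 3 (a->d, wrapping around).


Input: 'dqoudv', shift = 3
Operation: for each letter, (position + 3) mod 26
Mapping: 'd'(3+3=6)->'g', 'q'(16+3=19)->'t', 'o'(14+3=17)->'r', 'u'(20+3=23)->'x', 'd'(3+3=6)->'g', 'v'(21+3=24)->'y'
Result: gtrxgy


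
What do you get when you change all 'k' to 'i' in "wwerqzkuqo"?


Input string: 'wwerqzkuqo'
Operation: replace 'k' with 'i'
Positions of 'k': 6
After replacement: wwerqziuqo


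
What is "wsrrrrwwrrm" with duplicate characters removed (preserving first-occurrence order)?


Input: 'wsrrrrwwrrm'
Operation: keep first occurrence of each character
Scan: s[0]='w' new -> keep; s[1]='s' new -> keep; s[2]='r' new -> keep; s[3]='r' seen -> skip; s[4]='r' seen -> skip; s[5]='r' seen -> skip; s[6]='w' seen -> skip; s[7]='w' seen -> skip; s[8]='r' seen -> skip; s[9]='r' seen -> skip; s[10]='m' new -> keep
Result: wsrm


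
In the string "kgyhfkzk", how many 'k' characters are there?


Input string: 'kgyhfkzk'
Target character: 'k'
Scan each position: s[0]='k', s[5]='k', s[7]='k'
Matches found at indices: 0, 5, 7
Total: 3


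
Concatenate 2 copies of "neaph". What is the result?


Input string: 'neaph'
Operation: repeat 2 times
Concatenation: 'neaph' + 'neaph'
Result: neaphneaph


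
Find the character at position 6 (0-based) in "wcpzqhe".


Input string: 'wcpzqhe'
Operation: get character at index 6
Index mapping: s[0]='w', s[1]='c', s[2]='p', s[3]='z', s[4]='q', s[5]='h', s[6]='e'
Result: 'e'


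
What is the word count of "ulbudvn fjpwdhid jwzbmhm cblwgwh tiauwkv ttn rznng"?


Input string: 'ulbudvn fjpwdhid jwzbmhm cblwgwh tiauwkv ttn rznng'
Operation: split by spaces
Words found: 'ulbudvn', 'fjpwdhid', 'jwzbmhm', 'cblwgwh', 'tiauwkv', 'ttn', 'rznng'
Word count: 7


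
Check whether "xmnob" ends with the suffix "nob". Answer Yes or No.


Input string: 'xmnob'
Suffix to check: 'nob'
Last 3 characters of input: 'nob'
Match: True
Result: Yes


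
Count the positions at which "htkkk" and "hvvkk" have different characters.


String 1: 'htkkk'
String 2: 'hvvkk'
Compare each position: pos 0: 'h'=='h', pos 1: 't'!='v', pos 2: 'k'!='v', pos 3: 'k'=='k', pos 4: 'k'=='k'
Differing positions: 2
Hamming distance: 2


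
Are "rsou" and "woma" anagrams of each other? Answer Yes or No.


String 1: 'rsou' -> sorted: 'orsu'
String 2: 'woma' -> sorted: 'amow'
Compare sorted forms: 'orsu' != 'amow'
Anagram: No


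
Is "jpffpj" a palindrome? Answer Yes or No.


Input string: 'jpffpj'
Reversed: 'jpffpj'
Compare pairs: s[0]='j' vs s[5]='j' (match), s[1]='p' vs s[4]='p' (match), s[2]='f' vs s[3]='f' (match)
Palindrome: Yes


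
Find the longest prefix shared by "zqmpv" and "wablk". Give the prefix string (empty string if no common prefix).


String 1: 'zqmpv'
String 2: 'wablk'
Compare position by position:
pos 0: 'z' vs 'w' differ -> stop
Longest common prefix: "" (length 0)


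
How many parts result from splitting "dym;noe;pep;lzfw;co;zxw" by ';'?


Input string: 'dym;noe;pep;lzfw;co;zxw'
Delimiter: ';'
Split result: 'dym', 'noe', 'pep', 'lzfw', 'co', 'zxw'
Number of parts: 6


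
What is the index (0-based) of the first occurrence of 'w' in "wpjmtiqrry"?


Input string: 'wpjmtiqrry'
Target: 'w'
Scanning left to right: s[0]='w'
First match at index: 0


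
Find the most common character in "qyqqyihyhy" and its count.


Input: 'qyqqyihyhy'
Operation: tally each character
Counts: 'h':2, 'i':1, 'q':3, 'y':4
Maximum: 'y' appears 4 times


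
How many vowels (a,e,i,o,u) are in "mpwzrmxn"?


Input string: 'mpwzrmxn'
Operation: count vowels (a, e, i, o, u)
Scan: s[0]='m', s[1]='p', s[2]='w', s[3]='z', s[4]='r', s[5]='m', s[6]='x', s[7]='n'
Vowels found: 0
Result: 0


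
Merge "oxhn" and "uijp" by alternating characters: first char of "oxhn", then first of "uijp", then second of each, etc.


String 1: 'oxhn'
String 2: 'uijp'
Operation: alternate characters
Pairs: 'o'+'u', 'x'+'i', 'h'+'j', 'n'+'p'
Result: ouxihjnp


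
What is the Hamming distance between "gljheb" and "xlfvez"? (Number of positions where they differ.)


String 1: 'gljheb'
String 2: 'xlfvez'
Compare each position: pos 0: 'g'!='x', pos 1: 'l'=='l', pos 2: 'j'!='f', pos 3: 'h'!='v', pos 4: 'e'=='e', pos 5: 'b'!='z'
Differing positions: 4
Hamming distance: 4


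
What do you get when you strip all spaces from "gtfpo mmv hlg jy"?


Input string: 'gtfpo mmv hlg jy'
Operation: remove all spaces
Words: 'gtfpo', 'mmv', 'hlg', 'jy'
Join without spaces: gtfpommvhlgjy


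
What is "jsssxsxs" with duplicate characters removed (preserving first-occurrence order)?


Input: 'jsssxsxs'
Operation: keep first occurrence of each character
Scan: s[0]='j' new -> keep; s[1]='s' new -> keep; s[2]='s' seen -> skip; s[3]='s' seen -> skip; s[4]='x' new -> keep; s[5]='s' seen -> skip; s[6]='x' seen -> skip; s[7]='s' seen -> skip
Result: jsx


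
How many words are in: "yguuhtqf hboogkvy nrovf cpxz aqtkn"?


Input string: 'yguuhtqf hboogkvy nrovf cpxz aqtkn'
Operation: split by spaces
Words found: 'yguuhtqf', 'hboogkvy', 'nrovf', 'cpxz', 'aqtkn'
Word count: 5


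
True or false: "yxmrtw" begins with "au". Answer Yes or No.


Input string: 'yxmrtw'
Prefix to check: 'au'
First 2 characters of input: 'yx'
Match: False
Result: No


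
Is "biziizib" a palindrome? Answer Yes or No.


Input string: 'biziizib'
Reversed: 'biziizib'
Compare pairs: s[0]='b' vs s[7]='b' (match), s[1]='i' vs s[6]='i' (match), s[2]='z' vs s[5]='z' (match), s[3]='i' vs s[4]='i' (match)
Palindrome: Yes


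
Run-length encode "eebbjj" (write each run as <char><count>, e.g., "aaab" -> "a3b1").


Input: 'eebbjj'
Operation: identify consecutive runs
Runs: 'ee' -> e2, 'bb' -> b2, 'jj' -> j2
Encoded: e2b2j2


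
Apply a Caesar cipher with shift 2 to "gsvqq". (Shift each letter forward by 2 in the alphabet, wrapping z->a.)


Input: 'gsvqq', shift = 2
Operation: for each letter, (position + 2) mod 26
Mapping: 'g'(6+2=8)->'i', 's'(18+2=20)->'u', 'v'(21+2=23)->'x', 'q'(16+2=18)->'s', 'q'(16+2=18)->'s'
Result: iuxss


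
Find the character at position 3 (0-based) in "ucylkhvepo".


Input string: 'ucylkhvepo'
Operation: get character at index 3
Index mapping: s[0]='u', s[1]='c', s[2]='y', s[3]='l'
Result: 'l'


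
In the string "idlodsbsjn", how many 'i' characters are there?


Input string: 'idlodsbsjn'
Target character: 'i'
Scan each position: s[0]='i'
Matches found at indices: 0
Total: 1


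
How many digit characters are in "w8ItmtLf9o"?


Input string: 'w8ItmtLf9o'
Operation: count digit characters (0-9)
Scan: 'w', '8'(digit), 'I', 't', 'm', 't', 'L', 'f', '9'(digit), 'o'
Digits found: 2
Result: 2


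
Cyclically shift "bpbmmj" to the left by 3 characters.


Input: 'bpbmmj', shift = 3
Operation: split at index 3 and swap parts
Front part s[0:3] = 'bpb'
Back part s[3:] = 'mmj'
Rotated = back + front = 'mmj' + 'bpb'
Result: mmjbpb


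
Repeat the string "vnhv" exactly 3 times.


Input string: 'vnhv'
Operation: repeat 3 times
Concatenation: 'vnhv' + 'vnhv' + 'vnhv'
Result: vnhvvnhvvnhv


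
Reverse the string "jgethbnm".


Input string: 'jgethbnm'
Operation: reverse character order
Original order: 'j' -> 'g' -> 'e' -> 't' -> 'h' -> 'b' -> 'n' -> 'm'
Reversed order: 'm' -> 'n' -> 'b' -> 'h' -> 't' -> 'e' -> 'g' -> 'j'
Result: mnbhtegj


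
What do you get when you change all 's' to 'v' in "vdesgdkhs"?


Input string: 'vdesgdkhs'
Operation: replace 's' with 'v'
Positions of 's': 3, 8
After replacement: vdevgdkhv


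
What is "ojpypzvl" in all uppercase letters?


Input string: 'ojpypzvl'
Operation: convert each letter to uppercase
Mapping: 'o'->'O', 'j'->'J', 'p'->'P', 'y'->'Y', 'p'->'P', 'z'->'Z', 'v'->'V', 'l'->'L'
Result: OJPYPZVL


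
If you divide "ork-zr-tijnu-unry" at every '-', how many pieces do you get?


Input string: 'ork-zr-tijnu-unry'
Delimiter: '-'
Split result: 'ork', 'zr', 'tijnu', 'unry'
Number of parts: 4


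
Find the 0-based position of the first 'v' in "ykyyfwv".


Input string: 'ykyyfwv'
Target: 'v'
Scanning left to right: s[0]='y', s[1]='k', s[2]='y', s[3]='y', s[4]='f', s[5]='w', s[6]='v'
First match at index: 6


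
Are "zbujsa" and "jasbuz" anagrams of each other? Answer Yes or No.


String 1: 'zbujsa' -> sorted: 'abjsuz'
String 2: 'jasbuz' -> sorted: 'abjsuz'
Compare sorted forms: 'abjsuz' == 'abjsuz'
Anagram: Yes


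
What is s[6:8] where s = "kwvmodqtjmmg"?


Input string: 'kwvmodqtjmmg'
Operation: slice [6:8]
Extract characters: s[6]='q', s[7]='t'
Result: qt


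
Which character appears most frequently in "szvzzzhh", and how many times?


Input: 'szvzzzhh'
Operation: tally each character
Counts: 'h':2, 's':1, 'v':1, 'z':4
Maximum: 'z' appears 4 times


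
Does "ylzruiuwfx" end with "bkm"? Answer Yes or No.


Input string: 'ylzruiuwfx'
Suffix to check: 'bkm'
Last 3 characters of input: 'wfx'
Match: False
Result: No


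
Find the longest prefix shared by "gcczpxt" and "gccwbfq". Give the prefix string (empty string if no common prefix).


String 1: 'gcczpxt'
String 2: 'gccwbfq'
Compare position by position:
pos 0: 'g' vs 'g' match
pos 1: 'c' vs 'c' match
pos 2: 'c' vs 'c' match
pos 3: 'z' vs 'w' differ -> stop
Longest common prefix: "gcc" (length 3)


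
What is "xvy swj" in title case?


Input string: 'xvy swj'
Operation: capitalize first letter of each word
Word transformations: 'xvy'->'Xvy', 'swj'->'Swj'
Result: Xvy Swj


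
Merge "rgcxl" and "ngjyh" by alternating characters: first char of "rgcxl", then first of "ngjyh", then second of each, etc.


String 1: 'rgcxl'
String 2: 'ngjyh'
Operation: alternate characters
Pairs: 'r'+'n', 'g'+'g', 'c'+'j', 'x'+'y', 'l'+'h'
Result: rnggcjxylh


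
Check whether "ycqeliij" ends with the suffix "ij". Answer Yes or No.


Input string: 'ycqeliij'
Suffix to check: 'ij'
Last 2 characters of input: 'ij'
Match: True
Result: Yes


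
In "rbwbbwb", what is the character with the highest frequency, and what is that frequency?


Input: 'rbwbbwb'
Operation: tally each character
Counts: 'b':4, 'r':1, 'w':2
Maximum: 'b' appears 4 times


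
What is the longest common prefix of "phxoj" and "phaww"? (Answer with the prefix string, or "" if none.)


String 1: 'phxoj'
String 2: 'phaww'
Compare position by position:
pos 0: 'p' vs 'p' match
pos 1: 'h' vs 'h' match
pos 2: 'x' vs 'a' differ -> stop
Longest common prefix: "ph" (length 2)
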